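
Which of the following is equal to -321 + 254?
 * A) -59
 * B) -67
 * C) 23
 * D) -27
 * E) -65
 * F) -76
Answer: B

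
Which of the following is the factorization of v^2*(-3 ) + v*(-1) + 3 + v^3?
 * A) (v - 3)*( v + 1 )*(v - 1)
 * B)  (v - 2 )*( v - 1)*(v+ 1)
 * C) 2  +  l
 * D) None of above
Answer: A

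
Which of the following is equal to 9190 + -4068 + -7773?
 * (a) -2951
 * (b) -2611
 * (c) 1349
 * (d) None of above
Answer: d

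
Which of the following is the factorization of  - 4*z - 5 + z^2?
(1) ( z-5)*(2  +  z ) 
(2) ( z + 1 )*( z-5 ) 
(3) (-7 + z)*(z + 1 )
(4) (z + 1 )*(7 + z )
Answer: 2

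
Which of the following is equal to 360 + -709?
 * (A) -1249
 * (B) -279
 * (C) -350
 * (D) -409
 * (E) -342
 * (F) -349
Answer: F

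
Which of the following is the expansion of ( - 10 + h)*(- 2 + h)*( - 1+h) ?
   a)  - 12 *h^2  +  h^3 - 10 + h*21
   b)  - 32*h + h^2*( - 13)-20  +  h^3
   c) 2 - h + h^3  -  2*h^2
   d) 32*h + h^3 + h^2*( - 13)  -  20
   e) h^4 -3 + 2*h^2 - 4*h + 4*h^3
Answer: d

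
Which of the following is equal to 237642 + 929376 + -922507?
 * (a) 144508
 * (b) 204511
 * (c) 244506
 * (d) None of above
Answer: d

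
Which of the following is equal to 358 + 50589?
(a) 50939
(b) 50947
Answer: b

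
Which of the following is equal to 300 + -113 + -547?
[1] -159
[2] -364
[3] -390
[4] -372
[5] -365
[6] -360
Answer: 6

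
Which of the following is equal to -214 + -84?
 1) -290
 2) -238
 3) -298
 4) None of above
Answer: 3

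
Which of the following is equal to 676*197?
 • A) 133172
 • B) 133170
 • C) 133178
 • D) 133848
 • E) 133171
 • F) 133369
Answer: A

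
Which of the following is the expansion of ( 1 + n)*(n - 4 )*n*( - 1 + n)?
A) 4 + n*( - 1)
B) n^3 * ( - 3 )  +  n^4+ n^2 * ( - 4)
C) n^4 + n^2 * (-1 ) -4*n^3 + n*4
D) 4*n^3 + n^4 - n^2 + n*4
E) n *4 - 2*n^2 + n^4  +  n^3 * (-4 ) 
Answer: C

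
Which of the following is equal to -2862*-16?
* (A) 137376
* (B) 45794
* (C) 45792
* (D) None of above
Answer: C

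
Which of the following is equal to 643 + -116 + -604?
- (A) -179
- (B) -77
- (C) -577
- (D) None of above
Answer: B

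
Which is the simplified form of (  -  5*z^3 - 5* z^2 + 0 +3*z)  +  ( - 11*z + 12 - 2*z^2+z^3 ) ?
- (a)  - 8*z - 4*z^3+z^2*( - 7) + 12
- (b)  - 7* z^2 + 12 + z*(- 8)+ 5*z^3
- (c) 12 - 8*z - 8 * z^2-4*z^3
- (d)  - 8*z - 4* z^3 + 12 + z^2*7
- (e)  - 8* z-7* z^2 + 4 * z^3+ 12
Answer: a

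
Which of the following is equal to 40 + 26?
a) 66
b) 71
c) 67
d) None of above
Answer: a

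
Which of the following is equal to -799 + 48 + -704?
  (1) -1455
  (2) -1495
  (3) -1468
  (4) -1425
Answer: 1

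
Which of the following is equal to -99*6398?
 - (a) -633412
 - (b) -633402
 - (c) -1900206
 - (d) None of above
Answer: b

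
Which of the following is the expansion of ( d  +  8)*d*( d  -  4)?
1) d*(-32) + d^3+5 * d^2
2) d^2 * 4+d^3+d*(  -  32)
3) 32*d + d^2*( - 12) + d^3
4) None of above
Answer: 2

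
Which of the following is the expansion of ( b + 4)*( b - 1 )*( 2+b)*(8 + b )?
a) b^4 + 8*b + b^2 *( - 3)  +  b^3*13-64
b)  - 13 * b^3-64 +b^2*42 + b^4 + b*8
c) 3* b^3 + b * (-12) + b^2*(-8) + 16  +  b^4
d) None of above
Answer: d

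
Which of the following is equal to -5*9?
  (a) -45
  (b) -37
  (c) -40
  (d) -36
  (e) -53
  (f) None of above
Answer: a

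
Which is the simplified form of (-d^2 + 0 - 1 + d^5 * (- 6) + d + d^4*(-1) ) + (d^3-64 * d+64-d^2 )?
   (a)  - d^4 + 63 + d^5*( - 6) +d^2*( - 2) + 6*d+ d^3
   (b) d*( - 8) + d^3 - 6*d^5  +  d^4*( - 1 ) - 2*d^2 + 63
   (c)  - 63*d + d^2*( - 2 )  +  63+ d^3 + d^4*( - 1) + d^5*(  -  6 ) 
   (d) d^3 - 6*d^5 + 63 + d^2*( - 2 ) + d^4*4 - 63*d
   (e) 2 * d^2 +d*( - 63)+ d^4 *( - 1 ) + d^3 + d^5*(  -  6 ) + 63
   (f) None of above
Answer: c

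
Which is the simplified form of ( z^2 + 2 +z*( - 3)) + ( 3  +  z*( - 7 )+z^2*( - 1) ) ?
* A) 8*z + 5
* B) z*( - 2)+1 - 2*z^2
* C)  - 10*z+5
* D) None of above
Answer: C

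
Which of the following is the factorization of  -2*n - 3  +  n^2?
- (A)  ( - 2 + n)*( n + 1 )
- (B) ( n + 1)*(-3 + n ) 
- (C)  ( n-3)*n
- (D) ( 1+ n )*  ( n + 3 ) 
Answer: B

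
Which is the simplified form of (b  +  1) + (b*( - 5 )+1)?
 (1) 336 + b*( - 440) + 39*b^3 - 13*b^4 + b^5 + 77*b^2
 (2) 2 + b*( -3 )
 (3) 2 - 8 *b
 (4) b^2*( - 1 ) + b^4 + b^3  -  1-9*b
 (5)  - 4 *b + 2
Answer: 5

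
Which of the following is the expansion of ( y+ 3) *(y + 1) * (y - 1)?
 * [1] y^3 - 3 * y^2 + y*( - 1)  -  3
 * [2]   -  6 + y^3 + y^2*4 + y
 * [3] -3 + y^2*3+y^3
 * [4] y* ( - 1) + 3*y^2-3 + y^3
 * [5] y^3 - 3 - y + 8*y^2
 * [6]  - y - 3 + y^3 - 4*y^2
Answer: 4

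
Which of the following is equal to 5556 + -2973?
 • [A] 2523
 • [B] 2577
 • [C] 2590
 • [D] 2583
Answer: D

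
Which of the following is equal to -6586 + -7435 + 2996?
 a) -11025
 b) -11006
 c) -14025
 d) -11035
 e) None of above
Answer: a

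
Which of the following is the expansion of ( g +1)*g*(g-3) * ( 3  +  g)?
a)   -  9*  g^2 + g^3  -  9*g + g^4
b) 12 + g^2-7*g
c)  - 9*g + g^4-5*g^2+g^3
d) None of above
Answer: a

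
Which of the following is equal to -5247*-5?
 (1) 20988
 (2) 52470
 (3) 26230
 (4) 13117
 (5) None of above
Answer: 5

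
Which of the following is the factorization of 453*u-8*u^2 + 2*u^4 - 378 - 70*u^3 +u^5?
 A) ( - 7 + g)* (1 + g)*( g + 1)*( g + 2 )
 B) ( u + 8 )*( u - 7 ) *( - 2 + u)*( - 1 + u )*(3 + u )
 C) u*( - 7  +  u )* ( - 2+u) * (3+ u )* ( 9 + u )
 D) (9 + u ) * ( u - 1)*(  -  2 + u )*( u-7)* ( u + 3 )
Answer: D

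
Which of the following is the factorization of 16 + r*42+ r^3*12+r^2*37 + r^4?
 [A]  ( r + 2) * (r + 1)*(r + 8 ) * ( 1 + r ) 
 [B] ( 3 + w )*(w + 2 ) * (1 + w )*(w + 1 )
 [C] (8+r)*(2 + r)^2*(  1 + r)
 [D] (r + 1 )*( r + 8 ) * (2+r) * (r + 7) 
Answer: A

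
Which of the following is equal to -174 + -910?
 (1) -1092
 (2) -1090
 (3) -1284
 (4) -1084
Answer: 4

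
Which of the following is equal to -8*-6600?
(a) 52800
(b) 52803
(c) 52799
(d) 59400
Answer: a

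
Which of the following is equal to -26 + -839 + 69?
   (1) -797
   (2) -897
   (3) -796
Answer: 3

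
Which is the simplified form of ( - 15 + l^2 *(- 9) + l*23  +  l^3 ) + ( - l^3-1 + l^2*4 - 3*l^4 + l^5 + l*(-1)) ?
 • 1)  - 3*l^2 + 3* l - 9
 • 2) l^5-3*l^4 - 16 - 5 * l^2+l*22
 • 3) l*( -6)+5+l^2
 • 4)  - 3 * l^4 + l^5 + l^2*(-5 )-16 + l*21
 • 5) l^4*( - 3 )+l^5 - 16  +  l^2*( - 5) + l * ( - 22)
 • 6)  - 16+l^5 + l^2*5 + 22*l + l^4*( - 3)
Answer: 2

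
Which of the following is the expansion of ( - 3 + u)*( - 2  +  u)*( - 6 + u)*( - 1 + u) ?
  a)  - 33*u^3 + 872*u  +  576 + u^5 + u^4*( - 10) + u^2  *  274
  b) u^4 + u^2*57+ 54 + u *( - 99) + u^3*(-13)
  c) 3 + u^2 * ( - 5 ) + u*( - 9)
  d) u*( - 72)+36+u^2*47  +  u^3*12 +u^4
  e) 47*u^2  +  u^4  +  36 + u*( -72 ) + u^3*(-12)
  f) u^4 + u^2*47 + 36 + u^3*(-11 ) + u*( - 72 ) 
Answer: e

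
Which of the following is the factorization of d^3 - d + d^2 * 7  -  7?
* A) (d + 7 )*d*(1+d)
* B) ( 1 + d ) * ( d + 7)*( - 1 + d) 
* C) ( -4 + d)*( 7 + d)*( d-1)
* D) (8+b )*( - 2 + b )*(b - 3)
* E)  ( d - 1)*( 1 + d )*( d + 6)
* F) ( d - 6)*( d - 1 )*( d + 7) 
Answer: B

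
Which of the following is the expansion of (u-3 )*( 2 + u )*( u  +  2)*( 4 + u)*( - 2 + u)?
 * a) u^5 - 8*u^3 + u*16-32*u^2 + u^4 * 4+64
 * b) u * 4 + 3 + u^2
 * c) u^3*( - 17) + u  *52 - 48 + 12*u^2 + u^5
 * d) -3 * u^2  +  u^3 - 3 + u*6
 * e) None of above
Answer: e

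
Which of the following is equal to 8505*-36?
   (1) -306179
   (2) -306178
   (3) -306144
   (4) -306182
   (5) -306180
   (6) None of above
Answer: 5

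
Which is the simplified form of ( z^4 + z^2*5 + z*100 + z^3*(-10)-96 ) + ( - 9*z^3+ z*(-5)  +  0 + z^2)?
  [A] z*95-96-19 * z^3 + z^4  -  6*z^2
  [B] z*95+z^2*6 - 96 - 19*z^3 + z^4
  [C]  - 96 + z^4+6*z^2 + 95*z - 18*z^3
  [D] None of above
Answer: B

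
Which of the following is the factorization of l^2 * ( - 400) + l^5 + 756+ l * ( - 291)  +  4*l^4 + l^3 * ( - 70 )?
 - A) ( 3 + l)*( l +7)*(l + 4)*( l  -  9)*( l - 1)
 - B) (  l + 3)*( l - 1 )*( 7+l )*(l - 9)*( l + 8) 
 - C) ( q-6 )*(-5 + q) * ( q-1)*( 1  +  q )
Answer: A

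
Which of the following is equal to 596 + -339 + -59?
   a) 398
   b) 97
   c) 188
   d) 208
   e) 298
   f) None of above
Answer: f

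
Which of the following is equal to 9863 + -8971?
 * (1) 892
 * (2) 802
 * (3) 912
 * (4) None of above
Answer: 1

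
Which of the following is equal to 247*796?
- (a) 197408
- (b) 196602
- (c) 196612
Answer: c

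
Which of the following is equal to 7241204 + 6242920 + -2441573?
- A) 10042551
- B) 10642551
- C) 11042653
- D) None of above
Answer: D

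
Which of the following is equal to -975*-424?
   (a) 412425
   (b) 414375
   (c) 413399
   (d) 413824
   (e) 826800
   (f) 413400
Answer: f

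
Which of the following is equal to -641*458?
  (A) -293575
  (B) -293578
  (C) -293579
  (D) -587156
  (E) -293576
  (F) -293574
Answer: B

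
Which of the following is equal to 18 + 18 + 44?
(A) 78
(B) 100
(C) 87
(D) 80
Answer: D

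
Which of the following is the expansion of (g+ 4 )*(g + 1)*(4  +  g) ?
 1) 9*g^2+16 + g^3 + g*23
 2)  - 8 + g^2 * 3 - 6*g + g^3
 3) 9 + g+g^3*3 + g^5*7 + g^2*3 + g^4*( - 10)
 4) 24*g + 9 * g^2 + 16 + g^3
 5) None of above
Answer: 4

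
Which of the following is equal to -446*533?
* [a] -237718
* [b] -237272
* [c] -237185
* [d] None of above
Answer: a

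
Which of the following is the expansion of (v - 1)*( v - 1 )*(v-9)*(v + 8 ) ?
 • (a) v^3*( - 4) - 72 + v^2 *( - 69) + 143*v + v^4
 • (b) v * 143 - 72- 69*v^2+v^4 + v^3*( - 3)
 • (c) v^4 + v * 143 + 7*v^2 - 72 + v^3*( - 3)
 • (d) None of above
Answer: b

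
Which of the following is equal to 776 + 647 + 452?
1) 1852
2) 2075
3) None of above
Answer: 3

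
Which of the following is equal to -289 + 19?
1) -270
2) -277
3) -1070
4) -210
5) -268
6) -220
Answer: 1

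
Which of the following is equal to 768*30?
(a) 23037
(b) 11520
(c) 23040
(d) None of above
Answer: c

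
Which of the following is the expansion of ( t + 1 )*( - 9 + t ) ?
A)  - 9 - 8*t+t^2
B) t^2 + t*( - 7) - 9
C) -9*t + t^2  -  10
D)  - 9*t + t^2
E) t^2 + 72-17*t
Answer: A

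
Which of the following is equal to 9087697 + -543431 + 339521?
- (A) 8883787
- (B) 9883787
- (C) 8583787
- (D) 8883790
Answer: A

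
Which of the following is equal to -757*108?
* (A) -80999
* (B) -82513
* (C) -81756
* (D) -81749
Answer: C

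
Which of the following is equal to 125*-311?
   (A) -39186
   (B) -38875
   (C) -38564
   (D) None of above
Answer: B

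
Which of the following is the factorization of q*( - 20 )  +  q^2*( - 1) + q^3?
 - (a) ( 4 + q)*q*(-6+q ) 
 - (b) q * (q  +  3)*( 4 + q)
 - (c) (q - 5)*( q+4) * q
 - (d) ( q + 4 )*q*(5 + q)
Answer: c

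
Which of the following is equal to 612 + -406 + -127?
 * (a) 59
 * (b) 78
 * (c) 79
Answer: c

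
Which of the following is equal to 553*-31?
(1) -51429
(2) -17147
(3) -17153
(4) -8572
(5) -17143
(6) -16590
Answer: 5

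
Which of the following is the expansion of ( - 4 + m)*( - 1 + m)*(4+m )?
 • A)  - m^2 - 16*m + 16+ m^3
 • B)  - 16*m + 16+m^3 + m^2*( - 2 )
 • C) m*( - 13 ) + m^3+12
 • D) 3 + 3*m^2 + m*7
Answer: A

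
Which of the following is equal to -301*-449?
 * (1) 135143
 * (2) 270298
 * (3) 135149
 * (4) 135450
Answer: 3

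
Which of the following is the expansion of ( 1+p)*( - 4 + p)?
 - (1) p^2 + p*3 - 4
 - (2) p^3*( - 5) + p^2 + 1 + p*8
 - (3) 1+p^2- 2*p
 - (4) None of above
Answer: 4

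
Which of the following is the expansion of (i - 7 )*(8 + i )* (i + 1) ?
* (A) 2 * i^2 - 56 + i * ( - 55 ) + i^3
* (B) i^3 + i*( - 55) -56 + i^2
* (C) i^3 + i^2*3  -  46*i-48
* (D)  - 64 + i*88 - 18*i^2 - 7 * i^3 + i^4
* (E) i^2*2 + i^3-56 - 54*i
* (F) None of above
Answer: A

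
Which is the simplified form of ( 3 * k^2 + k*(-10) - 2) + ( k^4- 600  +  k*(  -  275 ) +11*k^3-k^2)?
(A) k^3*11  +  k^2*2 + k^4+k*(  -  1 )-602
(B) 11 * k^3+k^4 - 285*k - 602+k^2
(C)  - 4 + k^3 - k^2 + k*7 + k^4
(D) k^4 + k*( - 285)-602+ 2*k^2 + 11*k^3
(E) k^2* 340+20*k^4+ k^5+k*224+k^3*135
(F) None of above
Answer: D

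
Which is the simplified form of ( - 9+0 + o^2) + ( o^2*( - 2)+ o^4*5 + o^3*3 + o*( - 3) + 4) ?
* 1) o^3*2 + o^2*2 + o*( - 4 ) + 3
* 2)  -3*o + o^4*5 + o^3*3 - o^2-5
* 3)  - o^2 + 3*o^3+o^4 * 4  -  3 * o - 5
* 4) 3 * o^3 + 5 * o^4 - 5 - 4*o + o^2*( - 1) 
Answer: 2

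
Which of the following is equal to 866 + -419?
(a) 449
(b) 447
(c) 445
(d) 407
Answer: b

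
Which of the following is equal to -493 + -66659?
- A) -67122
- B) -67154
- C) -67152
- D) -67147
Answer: C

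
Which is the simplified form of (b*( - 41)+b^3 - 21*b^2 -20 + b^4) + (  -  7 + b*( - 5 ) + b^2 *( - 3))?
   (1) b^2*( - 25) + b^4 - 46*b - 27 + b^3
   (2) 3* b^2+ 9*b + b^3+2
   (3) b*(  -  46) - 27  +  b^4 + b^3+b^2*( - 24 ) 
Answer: 3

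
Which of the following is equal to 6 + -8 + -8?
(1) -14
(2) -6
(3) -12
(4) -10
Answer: 4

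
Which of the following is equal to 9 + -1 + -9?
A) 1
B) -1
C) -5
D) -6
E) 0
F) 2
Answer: B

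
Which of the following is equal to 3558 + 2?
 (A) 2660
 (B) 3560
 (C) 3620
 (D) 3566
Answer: B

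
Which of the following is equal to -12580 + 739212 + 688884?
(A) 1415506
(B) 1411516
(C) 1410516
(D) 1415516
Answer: D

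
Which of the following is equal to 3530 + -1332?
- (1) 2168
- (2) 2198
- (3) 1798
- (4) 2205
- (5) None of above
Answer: 2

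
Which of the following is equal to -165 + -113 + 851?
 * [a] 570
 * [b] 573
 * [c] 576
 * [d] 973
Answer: b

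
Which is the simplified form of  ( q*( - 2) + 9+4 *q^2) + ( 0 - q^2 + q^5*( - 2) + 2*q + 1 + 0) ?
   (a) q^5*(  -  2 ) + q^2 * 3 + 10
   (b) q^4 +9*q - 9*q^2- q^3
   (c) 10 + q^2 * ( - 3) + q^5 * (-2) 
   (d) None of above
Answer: a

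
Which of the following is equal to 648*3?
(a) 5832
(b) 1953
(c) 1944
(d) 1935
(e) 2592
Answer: c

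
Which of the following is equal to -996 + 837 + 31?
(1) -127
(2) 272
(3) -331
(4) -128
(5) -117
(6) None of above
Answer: 4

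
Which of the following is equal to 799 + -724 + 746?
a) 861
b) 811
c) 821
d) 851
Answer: c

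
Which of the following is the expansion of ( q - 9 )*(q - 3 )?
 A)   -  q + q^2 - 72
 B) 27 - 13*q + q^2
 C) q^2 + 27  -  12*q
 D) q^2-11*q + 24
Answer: C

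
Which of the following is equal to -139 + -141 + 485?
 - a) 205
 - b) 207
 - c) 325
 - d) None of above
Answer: a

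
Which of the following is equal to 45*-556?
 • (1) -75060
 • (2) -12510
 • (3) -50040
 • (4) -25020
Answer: 4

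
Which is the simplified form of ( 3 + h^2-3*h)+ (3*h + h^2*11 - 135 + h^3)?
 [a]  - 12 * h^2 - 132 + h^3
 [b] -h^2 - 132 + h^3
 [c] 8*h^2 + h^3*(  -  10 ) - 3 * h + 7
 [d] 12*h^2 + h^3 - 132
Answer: d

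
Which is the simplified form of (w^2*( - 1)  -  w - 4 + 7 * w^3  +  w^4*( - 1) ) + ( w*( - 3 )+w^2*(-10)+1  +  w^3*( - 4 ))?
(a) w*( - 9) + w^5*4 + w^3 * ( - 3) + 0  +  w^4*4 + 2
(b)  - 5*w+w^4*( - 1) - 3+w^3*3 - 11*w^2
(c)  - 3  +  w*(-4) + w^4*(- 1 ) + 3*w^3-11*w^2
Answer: c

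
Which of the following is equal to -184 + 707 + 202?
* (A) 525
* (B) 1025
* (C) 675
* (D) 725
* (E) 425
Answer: D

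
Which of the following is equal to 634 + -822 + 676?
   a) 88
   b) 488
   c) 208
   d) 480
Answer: b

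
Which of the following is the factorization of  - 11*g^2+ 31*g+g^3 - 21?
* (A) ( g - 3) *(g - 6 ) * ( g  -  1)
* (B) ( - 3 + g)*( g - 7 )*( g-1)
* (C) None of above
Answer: B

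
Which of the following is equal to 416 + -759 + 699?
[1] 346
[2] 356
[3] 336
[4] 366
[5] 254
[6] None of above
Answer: 2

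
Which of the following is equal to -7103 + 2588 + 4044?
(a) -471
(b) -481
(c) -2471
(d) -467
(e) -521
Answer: a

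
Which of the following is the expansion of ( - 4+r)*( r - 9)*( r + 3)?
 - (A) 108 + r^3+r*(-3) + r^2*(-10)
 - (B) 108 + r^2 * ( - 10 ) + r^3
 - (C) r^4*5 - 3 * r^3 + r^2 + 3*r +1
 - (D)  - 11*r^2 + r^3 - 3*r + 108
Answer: A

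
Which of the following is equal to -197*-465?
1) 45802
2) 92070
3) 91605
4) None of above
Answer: 3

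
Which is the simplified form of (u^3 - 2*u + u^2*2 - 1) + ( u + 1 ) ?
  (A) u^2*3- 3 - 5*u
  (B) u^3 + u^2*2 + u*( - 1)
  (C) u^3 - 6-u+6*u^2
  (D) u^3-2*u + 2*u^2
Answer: B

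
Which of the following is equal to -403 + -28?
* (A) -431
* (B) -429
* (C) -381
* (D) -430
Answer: A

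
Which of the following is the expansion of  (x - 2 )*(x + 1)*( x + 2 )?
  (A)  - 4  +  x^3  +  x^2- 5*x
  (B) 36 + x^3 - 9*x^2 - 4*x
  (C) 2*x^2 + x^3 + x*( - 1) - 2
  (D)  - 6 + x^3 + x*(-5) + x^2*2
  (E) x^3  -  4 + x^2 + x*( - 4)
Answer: E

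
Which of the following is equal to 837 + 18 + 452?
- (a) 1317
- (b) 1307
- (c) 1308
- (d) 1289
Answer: b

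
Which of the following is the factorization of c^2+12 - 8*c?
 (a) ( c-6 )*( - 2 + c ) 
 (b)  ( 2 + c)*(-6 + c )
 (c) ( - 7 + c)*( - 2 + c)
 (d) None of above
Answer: a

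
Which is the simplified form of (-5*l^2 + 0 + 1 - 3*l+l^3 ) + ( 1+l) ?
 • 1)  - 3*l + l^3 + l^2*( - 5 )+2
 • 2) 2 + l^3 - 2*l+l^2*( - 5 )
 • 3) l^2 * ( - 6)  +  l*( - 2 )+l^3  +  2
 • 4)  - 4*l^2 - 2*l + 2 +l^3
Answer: 2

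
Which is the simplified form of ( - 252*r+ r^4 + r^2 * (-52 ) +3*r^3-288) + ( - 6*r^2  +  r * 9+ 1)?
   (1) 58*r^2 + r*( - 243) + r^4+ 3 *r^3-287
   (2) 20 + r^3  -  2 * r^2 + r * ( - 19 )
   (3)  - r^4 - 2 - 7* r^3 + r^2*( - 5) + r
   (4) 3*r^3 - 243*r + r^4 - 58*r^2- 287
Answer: 4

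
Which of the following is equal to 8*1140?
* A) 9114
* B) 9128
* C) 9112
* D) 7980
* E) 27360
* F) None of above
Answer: F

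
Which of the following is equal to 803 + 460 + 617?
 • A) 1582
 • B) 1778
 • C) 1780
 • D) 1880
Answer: D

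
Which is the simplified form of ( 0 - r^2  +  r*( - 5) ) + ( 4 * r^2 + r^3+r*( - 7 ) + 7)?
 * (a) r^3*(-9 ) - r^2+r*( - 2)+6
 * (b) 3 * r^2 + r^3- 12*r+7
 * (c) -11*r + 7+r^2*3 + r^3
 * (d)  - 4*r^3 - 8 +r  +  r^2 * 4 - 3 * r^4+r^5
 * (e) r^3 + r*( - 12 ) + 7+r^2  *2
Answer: b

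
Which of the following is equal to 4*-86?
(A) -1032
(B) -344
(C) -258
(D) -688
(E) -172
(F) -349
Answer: B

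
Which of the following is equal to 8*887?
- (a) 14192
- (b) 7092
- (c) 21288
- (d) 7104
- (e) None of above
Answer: e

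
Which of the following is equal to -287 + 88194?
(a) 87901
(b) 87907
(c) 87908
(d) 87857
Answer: b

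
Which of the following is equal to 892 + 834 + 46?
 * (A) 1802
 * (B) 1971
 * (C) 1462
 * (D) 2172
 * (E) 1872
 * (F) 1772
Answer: F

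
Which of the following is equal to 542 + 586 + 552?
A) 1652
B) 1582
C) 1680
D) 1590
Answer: C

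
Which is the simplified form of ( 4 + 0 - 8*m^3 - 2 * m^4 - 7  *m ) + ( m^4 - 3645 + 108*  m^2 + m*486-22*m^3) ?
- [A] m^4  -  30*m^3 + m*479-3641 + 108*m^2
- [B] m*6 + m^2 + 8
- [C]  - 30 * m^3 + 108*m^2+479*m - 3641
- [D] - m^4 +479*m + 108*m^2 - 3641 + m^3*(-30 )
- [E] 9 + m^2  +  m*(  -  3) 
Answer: D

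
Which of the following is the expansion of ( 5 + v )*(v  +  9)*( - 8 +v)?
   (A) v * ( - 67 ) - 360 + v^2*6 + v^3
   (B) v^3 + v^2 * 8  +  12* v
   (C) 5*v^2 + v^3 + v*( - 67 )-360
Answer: A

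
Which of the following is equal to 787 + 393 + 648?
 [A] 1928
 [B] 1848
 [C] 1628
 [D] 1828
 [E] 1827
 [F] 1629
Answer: D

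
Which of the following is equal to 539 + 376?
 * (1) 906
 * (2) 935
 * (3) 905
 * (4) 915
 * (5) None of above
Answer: 4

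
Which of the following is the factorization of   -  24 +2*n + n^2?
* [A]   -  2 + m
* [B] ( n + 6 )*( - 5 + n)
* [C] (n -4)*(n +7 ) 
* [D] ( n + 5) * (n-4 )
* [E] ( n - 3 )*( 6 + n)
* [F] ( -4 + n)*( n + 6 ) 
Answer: F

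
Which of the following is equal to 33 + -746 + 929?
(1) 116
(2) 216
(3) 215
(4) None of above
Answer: 2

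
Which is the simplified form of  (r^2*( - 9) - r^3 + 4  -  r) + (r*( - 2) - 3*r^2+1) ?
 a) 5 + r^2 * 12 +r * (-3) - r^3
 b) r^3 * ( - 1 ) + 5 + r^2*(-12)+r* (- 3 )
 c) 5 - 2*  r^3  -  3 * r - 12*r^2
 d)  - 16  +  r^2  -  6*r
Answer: b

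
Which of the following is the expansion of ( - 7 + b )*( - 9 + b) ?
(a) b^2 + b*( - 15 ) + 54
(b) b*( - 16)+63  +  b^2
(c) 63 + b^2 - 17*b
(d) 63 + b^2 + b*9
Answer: b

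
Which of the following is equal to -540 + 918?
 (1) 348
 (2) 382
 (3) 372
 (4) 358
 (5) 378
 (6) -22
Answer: 5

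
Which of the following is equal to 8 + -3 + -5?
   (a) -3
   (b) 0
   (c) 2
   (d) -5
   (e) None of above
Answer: b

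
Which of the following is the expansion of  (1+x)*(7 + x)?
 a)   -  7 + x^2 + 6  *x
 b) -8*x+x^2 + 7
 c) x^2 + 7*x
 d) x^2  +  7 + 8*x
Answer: d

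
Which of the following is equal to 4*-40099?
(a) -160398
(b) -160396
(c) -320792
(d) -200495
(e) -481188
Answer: b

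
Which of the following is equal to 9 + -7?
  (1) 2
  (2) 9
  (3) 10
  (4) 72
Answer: 1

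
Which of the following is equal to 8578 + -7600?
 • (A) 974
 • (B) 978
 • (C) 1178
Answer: B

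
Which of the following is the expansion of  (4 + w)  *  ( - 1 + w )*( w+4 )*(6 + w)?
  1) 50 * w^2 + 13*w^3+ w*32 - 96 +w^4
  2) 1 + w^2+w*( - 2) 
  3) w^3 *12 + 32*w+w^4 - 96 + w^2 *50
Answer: 1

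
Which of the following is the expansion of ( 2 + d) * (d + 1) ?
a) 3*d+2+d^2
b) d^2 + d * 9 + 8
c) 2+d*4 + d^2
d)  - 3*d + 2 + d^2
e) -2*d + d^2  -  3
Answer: a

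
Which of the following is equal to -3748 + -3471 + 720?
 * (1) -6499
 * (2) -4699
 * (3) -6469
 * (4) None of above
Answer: 1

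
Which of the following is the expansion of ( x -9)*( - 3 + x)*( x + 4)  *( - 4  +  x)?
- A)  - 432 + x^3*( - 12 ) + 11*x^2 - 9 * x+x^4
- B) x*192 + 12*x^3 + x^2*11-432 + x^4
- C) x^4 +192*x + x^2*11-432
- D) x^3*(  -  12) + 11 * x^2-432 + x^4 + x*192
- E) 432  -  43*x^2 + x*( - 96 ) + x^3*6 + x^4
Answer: D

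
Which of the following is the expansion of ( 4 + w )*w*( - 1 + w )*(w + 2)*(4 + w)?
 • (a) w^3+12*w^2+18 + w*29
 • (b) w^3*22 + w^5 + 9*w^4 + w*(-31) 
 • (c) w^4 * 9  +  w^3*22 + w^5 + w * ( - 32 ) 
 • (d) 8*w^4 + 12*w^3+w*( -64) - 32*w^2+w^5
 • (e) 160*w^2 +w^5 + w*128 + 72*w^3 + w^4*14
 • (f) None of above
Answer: c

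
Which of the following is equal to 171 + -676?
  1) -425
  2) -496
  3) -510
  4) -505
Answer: 4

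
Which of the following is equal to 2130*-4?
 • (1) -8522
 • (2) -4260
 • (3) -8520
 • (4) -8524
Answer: 3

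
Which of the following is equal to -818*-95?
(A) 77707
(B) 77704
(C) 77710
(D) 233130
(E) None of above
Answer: C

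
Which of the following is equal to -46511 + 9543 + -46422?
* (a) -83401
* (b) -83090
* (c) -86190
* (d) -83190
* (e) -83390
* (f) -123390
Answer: e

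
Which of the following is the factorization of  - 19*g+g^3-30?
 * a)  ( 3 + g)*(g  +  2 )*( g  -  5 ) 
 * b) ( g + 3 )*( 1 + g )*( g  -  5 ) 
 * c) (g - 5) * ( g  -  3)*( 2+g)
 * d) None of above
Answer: a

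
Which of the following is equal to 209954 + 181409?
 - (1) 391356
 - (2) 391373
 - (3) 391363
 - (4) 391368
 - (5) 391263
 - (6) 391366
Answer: 3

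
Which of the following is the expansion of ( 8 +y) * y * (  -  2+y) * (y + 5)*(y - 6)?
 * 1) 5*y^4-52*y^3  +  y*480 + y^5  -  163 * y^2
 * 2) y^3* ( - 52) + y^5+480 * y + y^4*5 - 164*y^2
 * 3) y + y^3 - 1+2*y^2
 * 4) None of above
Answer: 2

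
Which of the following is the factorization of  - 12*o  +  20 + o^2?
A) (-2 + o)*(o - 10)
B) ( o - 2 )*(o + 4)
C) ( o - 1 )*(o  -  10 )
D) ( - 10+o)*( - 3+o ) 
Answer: A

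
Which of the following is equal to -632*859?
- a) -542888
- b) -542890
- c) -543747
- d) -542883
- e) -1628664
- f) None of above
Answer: a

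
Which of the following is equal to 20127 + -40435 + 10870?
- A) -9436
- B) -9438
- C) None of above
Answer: B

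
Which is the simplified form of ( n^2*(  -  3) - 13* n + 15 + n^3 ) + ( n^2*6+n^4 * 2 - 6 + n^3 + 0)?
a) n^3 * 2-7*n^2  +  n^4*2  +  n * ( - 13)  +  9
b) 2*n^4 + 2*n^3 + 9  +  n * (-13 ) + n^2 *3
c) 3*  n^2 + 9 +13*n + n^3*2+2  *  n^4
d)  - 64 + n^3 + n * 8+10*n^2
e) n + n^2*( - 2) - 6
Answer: b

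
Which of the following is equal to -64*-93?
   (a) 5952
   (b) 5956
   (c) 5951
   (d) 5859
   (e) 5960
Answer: a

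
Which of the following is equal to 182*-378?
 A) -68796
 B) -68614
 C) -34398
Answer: A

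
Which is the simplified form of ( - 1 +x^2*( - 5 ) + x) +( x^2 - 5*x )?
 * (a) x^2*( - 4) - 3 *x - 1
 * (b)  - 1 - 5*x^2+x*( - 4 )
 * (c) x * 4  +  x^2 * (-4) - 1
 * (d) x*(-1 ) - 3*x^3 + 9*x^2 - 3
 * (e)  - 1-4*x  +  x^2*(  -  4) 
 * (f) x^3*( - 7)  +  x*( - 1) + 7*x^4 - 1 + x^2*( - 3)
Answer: e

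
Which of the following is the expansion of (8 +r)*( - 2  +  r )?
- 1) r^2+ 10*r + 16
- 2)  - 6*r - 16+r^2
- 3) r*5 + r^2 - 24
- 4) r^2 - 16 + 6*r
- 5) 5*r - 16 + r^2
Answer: 4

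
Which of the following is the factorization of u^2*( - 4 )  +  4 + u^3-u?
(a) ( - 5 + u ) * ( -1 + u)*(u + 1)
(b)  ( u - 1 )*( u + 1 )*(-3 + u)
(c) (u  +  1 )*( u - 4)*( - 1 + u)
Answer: c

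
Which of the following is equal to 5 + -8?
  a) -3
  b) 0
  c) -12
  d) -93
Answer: a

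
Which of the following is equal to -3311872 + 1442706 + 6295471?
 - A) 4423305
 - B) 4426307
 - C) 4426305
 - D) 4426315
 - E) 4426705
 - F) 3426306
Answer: C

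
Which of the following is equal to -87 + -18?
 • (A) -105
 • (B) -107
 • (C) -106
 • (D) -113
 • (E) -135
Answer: A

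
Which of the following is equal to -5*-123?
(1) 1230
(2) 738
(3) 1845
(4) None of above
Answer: 4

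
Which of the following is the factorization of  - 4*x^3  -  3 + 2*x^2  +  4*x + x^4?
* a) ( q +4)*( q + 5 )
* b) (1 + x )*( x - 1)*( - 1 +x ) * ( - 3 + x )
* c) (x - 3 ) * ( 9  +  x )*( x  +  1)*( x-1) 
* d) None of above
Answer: b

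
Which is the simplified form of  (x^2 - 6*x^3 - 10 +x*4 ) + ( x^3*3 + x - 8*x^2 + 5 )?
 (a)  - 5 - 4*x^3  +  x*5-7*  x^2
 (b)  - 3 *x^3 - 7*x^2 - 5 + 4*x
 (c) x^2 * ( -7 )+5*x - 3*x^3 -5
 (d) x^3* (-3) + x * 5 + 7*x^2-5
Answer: c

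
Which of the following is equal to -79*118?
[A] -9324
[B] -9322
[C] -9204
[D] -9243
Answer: B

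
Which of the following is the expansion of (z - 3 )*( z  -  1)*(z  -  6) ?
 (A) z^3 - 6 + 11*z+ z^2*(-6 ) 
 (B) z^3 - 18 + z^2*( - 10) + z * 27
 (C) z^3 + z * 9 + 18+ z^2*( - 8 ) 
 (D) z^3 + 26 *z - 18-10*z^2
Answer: B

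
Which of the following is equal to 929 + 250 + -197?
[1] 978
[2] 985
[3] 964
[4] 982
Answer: 4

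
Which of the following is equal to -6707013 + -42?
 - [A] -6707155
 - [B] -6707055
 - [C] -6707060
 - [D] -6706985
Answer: B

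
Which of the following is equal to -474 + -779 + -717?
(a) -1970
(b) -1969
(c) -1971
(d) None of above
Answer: a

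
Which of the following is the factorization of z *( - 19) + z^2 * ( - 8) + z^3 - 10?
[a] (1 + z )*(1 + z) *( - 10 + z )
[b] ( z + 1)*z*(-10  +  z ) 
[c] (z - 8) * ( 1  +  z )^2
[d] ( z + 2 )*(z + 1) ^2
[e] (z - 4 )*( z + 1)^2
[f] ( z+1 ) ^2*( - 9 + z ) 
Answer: a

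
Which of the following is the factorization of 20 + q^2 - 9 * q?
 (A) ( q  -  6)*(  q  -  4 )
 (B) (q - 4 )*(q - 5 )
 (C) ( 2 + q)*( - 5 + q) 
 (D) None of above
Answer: B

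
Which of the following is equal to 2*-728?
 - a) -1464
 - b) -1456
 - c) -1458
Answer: b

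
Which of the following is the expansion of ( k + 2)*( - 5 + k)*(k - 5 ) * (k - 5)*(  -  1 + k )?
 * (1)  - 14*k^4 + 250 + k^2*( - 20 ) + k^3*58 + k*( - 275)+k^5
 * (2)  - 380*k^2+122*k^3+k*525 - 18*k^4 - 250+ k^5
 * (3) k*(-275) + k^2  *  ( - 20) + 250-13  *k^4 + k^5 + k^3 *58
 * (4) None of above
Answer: 1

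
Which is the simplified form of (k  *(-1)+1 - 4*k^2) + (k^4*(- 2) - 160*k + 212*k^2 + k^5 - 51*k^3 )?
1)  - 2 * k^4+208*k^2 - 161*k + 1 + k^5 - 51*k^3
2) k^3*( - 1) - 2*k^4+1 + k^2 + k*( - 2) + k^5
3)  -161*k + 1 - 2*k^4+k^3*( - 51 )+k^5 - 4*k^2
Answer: 1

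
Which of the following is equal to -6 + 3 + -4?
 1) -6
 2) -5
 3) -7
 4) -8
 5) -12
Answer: 3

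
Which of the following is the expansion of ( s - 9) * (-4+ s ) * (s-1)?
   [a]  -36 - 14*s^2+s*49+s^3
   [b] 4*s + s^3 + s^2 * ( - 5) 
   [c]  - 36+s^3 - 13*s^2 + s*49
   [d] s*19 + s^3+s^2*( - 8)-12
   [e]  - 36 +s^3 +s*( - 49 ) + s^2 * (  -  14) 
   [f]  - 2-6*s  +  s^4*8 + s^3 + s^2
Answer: a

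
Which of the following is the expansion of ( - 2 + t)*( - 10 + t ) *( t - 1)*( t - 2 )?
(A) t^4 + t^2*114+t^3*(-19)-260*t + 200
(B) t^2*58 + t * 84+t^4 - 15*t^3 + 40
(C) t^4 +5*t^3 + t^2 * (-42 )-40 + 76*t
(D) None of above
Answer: D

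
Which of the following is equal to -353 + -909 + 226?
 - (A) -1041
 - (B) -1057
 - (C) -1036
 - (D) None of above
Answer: C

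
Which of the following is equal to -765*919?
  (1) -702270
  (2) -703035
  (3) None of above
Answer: 2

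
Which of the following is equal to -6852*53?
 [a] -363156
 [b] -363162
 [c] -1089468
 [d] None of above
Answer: a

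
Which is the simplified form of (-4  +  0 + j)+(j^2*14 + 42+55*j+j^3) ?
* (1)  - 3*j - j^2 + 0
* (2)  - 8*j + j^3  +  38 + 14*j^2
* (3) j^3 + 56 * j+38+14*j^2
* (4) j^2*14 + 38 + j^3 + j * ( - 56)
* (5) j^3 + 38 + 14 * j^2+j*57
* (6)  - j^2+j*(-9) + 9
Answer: 3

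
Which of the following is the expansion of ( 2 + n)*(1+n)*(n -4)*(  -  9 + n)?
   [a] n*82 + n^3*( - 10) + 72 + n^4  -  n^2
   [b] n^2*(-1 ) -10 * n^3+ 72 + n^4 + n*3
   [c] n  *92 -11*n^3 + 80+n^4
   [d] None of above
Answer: a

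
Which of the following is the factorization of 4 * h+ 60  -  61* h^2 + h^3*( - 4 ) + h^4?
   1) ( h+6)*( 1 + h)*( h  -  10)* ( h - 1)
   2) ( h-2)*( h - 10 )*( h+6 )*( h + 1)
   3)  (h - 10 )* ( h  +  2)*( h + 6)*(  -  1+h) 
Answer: 1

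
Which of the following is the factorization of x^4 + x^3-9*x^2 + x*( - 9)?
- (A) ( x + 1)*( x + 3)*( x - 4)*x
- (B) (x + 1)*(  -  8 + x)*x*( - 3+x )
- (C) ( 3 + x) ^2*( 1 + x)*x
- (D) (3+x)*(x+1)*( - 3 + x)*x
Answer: D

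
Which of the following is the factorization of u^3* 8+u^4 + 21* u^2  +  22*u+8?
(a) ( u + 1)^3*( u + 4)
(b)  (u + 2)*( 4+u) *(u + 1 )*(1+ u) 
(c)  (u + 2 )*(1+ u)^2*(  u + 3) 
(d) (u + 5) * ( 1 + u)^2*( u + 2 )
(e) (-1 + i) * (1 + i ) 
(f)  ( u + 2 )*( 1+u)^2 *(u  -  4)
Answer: b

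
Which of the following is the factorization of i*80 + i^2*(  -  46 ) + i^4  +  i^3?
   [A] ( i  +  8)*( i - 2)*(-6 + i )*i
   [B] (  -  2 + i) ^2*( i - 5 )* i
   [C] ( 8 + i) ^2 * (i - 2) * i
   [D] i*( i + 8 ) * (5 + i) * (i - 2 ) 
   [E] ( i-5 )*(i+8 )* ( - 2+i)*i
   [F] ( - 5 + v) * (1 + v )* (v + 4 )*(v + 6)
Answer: E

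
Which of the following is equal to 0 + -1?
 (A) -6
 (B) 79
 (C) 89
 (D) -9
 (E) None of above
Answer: E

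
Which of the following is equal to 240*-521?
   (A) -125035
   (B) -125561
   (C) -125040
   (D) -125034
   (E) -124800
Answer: C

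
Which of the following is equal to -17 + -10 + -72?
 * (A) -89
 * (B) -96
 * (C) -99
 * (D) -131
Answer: C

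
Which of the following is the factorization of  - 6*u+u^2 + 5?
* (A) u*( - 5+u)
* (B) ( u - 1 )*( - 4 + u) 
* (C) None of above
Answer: C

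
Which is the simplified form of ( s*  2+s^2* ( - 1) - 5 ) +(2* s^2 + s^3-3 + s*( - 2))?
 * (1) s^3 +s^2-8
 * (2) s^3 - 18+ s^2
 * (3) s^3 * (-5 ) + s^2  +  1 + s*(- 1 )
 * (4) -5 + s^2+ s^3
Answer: 1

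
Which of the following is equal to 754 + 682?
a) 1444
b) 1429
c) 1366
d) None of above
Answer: d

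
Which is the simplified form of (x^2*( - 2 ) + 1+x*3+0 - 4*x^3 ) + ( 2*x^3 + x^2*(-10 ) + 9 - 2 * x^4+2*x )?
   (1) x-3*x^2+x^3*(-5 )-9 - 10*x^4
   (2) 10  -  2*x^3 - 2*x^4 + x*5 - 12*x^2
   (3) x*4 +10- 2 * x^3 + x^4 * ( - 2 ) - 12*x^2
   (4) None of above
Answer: 2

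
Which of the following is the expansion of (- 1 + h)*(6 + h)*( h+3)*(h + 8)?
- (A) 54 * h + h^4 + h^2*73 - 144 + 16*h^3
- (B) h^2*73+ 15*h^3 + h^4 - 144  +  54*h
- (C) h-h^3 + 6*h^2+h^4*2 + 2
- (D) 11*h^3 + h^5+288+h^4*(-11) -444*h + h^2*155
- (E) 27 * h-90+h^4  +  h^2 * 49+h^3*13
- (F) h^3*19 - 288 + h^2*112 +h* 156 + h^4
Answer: A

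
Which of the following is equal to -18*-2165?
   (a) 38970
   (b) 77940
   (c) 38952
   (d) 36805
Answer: a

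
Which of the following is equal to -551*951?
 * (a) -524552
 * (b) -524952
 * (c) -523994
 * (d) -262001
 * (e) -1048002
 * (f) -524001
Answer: f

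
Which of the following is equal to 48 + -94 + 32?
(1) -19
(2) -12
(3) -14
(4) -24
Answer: 3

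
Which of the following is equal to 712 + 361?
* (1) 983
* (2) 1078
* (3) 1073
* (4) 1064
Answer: 3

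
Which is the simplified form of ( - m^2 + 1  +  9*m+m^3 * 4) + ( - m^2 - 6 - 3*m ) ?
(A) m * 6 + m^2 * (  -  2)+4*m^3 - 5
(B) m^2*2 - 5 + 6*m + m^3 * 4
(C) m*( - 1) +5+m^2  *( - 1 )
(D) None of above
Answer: A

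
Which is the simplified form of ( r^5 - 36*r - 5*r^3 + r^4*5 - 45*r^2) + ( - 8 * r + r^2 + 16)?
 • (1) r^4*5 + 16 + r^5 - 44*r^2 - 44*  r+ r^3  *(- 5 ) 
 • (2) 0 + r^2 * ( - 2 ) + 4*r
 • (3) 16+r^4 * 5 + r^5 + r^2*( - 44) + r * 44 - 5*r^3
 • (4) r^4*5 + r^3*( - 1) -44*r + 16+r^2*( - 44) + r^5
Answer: 1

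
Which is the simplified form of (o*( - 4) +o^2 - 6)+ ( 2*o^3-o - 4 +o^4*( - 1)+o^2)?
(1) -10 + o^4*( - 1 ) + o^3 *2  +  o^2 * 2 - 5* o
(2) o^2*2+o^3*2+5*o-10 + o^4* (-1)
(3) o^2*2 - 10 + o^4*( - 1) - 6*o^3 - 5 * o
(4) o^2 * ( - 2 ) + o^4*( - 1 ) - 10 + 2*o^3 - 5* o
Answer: 1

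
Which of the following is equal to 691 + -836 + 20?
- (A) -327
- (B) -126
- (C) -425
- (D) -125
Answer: D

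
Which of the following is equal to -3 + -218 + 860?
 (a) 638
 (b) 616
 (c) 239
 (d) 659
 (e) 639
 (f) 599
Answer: e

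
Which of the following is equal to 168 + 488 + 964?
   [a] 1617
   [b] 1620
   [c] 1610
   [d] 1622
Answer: b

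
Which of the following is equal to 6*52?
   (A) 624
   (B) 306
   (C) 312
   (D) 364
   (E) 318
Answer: C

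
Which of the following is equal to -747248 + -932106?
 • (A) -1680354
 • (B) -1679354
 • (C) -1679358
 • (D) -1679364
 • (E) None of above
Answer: B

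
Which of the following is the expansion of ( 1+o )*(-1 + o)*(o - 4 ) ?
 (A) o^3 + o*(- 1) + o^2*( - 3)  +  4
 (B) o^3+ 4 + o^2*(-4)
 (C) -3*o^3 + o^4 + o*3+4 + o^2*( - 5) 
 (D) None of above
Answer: D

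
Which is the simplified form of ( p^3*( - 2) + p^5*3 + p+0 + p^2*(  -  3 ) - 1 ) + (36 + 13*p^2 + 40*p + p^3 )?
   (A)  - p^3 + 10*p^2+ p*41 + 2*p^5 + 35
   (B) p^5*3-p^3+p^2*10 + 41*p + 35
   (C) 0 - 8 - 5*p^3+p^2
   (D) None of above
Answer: B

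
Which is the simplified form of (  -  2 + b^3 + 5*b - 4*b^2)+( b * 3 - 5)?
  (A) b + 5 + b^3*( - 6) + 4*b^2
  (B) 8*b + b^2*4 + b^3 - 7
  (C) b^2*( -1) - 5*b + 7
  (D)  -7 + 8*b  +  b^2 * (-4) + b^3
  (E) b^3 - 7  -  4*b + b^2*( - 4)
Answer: D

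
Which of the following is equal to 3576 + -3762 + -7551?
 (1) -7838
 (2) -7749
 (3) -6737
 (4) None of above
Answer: 4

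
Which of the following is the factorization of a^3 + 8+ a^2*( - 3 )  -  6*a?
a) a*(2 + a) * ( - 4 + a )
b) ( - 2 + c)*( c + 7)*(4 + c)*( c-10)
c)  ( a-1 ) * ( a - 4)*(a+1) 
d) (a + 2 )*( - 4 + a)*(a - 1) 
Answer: d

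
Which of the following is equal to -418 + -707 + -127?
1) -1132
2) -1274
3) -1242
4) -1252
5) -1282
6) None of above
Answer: 4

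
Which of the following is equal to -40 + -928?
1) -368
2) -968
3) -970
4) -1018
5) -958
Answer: 2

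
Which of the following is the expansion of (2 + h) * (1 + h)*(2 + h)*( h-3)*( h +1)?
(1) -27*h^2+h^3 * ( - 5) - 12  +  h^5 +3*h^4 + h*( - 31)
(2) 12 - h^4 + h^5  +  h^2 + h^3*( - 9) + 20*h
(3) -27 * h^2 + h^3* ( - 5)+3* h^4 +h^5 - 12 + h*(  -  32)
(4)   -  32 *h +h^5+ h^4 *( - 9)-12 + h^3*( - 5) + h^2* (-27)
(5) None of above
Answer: 3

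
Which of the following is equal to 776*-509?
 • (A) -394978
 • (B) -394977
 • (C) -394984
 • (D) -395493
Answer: C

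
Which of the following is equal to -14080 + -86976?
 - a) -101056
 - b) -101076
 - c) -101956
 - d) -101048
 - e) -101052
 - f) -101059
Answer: a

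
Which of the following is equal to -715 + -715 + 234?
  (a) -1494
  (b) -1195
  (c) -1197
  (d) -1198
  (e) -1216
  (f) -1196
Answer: f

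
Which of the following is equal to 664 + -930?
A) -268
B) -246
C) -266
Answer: C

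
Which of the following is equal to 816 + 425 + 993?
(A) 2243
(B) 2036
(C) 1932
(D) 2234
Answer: D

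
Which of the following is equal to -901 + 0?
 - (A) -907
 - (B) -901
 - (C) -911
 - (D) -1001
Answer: B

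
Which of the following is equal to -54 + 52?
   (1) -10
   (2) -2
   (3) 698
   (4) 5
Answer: 2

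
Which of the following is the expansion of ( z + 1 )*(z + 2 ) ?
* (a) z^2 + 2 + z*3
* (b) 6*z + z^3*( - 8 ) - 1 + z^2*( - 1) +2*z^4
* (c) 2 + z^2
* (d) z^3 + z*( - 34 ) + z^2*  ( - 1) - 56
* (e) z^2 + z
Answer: a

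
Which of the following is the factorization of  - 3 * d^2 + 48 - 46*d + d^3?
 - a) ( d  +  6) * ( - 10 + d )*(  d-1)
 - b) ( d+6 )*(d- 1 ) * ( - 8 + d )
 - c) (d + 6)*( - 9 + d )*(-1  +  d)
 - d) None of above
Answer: b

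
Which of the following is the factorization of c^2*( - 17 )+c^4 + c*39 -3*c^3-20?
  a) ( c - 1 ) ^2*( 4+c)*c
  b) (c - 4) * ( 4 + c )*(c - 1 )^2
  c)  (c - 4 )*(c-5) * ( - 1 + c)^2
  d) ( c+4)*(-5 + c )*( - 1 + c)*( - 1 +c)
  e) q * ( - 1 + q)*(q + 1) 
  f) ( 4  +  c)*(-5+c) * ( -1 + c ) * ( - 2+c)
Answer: d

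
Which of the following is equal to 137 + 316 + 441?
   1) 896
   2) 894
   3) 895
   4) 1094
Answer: 2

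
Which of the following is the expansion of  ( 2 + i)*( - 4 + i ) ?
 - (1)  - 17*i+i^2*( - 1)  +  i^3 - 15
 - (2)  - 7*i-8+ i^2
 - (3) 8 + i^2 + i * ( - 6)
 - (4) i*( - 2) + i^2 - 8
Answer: 4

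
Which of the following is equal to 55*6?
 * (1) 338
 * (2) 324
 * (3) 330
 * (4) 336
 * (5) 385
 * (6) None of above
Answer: 3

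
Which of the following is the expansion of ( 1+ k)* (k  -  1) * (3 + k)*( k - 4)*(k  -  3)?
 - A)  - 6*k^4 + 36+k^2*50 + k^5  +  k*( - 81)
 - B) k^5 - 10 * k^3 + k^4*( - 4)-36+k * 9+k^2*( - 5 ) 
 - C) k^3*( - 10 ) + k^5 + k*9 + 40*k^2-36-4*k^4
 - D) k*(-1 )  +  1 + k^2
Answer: C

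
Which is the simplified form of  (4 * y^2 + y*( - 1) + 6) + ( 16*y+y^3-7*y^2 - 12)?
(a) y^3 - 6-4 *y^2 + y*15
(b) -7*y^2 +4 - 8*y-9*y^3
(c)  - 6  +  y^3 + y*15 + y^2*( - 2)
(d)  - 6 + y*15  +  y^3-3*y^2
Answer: d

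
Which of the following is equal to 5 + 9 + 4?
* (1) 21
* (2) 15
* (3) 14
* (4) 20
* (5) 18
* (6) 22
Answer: 5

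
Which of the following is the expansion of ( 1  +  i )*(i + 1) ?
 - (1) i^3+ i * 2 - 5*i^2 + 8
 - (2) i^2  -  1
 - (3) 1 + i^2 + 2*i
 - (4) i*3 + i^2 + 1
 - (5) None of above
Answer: 3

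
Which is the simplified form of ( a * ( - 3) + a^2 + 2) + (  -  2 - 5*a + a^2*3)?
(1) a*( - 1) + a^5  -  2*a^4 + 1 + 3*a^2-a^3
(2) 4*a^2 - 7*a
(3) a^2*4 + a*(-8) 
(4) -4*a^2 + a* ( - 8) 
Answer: 3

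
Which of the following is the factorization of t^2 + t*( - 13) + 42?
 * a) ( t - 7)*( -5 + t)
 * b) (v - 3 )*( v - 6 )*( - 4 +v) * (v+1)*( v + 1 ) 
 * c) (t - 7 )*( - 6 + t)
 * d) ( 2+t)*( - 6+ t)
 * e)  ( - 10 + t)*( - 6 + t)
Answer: c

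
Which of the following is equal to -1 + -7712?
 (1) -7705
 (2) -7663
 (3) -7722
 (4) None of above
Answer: 4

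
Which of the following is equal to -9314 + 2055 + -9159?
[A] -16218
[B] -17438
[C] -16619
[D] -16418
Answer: D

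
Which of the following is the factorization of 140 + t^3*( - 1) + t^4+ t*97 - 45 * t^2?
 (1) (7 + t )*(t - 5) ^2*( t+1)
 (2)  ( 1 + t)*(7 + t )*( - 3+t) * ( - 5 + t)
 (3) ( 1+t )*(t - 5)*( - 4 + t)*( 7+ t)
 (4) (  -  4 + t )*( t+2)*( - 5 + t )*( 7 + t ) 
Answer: 3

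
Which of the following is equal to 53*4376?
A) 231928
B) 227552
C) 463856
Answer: A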